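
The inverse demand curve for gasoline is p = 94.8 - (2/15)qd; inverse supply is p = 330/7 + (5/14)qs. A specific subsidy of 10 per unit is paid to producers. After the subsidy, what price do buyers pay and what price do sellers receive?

Pre-subsidy: 94.8 - (2/15)q = 330/7 + (5/14)q gives q* = 10008/103 and p* = 8430/103.
With the subsidy, sellers receive ps = pb + 10 for each unit, where pb is the price buyers pay.
On the curves, pb = 94.8 - (2/15)q and ps = 330/7 + (5/14)q; the wedge ps − pb = 10 gives 330/7 + (5/14)q − (94.8 - (2/15)q) = 10, so q' = 12108/103.
Then pb = 94.8 − (2/15)·(12108/103) = 8150/103 and ps = 330/7 + (5/14)·(12108/103) = 9180/103.

Buyers pay 8150/103; sellers receive 9180/103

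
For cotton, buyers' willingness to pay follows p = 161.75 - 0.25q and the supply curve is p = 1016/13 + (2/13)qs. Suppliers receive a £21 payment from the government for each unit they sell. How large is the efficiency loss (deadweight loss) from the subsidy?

Pre-subsidy: 161.75 - 0.25q = 1016/13 + (2/13)q gives q* = 207 and p* = 110.
With the subsidy, sellers receive ps = pb + 21 for each unit, where pb is the price buyers pay.
On the curves, pb = 161.75 - 0.25q and ps = 1016/13 + (2/13)q; the wedge ps − pb = 21 gives 1016/13 + (2/13)q − (161.75 - 0.25q) = 21, so q' = 259.
Then pb = 161.75 − 0.25·259 = 97 and ps = 1016/13 + (2/13)·259 = 118.
The subsidy expands output by 259 − 207 = 52 past the efficient level; on those units the gap between marginal cost and willingness to pay runs from 0 up to 21.
DWL = ½ × 21 × 52 = 546.

Deadweight loss = £546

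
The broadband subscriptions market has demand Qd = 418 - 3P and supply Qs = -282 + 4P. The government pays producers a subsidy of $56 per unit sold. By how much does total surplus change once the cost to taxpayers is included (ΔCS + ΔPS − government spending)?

Net change in total surplus = -$2688

Pre-subsidy: 418 - 3P = -282 + 4P gives P* = 100, Q* = 118.
With the subsidy, sellers receive Ps = Pb + 56 for each unit, where Pb is the price buyers pay.
Supply in terms of Pb becomes Qs = -282 + 4(Pb + 56) = -58 + 4Pb. Setting this equal to demand: 418 - 3Pb = -58 + 4Pb, so Pb = 68.
Sellers receive Ps = 68 + 56 = 124; Q' = 418 − 3·68 = 214.
ΔCS = ½(118 + 214)(100 − 68) = 5312; ΔPS = ½(118 + 214)(124 − 100) = 3984.
Government spending = 56 × 214 = 11984.
Net change = 5312 + 3984 − 11984 = -2688. The loss equals the DWL triangle ½·56·96.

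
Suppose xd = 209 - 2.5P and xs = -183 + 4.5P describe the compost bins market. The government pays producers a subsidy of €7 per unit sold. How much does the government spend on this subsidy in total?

Government cost = €561.75

Pre-subsidy: 209 - 2.5P = -183 + 4.5P gives P* = 56, x* = 69.
With the subsidy, sellers receive Ps = Pb + 7 for each unit, where Pb is the price buyers pay.
Supply in terms of Pb becomes xs = -183 + 4.5(Pb + 7) = -151.5 + 4.5Pb. Setting this equal to demand: 209 - 2.5Pb = -151.5 + 4.5Pb, so Pb = 51.5.
Sellers receive Ps = 51.5 + 7 = 58.5; x' = 209 − 2.5·51.5 = 80.25.
Government outlay = subsidy × quantity = 7 × 80.25 = 561.75.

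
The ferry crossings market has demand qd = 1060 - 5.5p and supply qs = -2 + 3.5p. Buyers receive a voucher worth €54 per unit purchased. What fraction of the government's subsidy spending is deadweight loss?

Pre-subsidy: 1060 - 5.5p = -2 + 3.5p gives p* = 118, q* = 411.
With the rebate, buyers effectively pay pb = ps − 54, where ps is the price sellers receive.
Demand in terms of ps becomes qd = 1060 − 5.5(ps − 54) = 1357 - 5.5ps. Setting this equal to supply: 1357 - 5.5ps = -2 + 3.5ps, so ps = 151.
Buyers pay pb = 151 − 54 = 97; q' = -2 + 3.5·151 = 526.5.
ΔCS = ½(411 + 526.5)(118 − 97) = 9843.75; ΔPS = ½(411 + 526.5)(151 − 118) = 15468.75.
Government spending = 54 × 526.5 = 28431.
DWL = ½ × 54 × (526.5 − 411) = 3118.5; fraction = 3118.5 / 28431 = 77/702.

DWL / government spending = 77/702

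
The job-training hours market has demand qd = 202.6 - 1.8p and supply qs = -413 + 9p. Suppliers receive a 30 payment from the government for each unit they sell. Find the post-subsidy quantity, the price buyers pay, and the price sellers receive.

q' = 145; buyers pay 32; sellers receive 62

Pre-subsidy: 202.6 - 1.8p = -413 + 9p gives p* = 57, q* = 100.
With the subsidy, sellers receive ps = pb + 30 for each unit, where pb is the price buyers pay.
Supply in terms of pb becomes qs = -413 + 9(pb + 30) = -143 + 9pb. Setting this equal to demand: 202.6 - 1.8pb = -143 + 9pb, so pb = 32.
Sellers receive ps = 32 + 30 = 62; q' = 202.6 − 1.8·32 = 145.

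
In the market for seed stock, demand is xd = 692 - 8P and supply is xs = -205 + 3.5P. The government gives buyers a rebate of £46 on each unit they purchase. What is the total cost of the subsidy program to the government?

Government cost = £8280

Pre-subsidy: 692 - 8P = -205 + 3.5P gives P* = 78, x* = 68.
With the rebate, buyers effectively pay Pb = Ps − 46, where Ps is the price sellers receive.
Demand in terms of Ps becomes xd = 692 − 8(Ps − 46) = 1060 - 8Ps. Setting this equal to supply: 1060 - 8Ps = -205 + 3.5Ps, so Ps = 110.
Buyers pay Pb = 110 − 46 = 64; x' = -205 + 3.5·110 = 180.
Government outlay = subsidy × quantity = 46 × 180 = 8280.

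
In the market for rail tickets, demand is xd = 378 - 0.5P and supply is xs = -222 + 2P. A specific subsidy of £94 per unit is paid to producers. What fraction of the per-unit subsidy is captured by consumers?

Pre-subsidy: 378 - 0.5P = -222 + 2P gives P* = 240, x* = 258.
With the subsidy, sellers receive Ps = Pb + 94 for each unit, where Pb is the price buyers pay.
Supply in terms of Pb becomes xs = -222 + 2(Pb + 94) = -34 + 2Pb. Setting this equal to demand: 378 - 0.5Pb = -34 + 2Pb, so Pb = 164.8.
Sellers receive Ps = 164.8 + 94 = 258.8; x' = 378 − 0.5·164.8 = 295.6.
Buyers' price falls by P* − Pb = 240 − 164.8 = 75.2; sellers' price rises by Ps − P* = 258.8 − 240 = 18.8.
So consumers capture 75.2/94 = 0.8 of each unit of subsidy.

Consumer share = 0.8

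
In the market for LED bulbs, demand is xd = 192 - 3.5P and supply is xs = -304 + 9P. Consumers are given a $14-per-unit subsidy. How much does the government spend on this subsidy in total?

Pre-subsidy: 192 - 3.5P = -304 + 9P gives P* = 39.68, x* = 53.12.
With the rebate, buyers effectively pay Pb = Ps − 14, where Ps is the price sellers receive.
Demand in terms of Ps becomes xd = 192 − 3.5(Ps − 14) = 241 - 3.5Ps. Setting this equal to supply: 241 - 3.5Ps = -304 + 9Ps, so Ps = 43.6.
Buyers pay Pb = 43.6 − 14 = 29.6; x' = -304 + 9·43.6 = 88.4.
Government outlay = subsidy × quantity = 14 × 88.4 = 1237.6.

Government cost = $1237.6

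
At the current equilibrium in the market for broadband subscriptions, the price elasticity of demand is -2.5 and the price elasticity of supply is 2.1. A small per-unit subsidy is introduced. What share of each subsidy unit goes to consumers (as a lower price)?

For a small subsidy around the equilibrium, the benefit split depends on the relative slopes, which at a point are proportional to the elasticities.
Buyer share = εs/(εs + |εd|) = 2.1/(2.1 + 2.5) = 21/46; seller share = |εd|/(εs + |εd|) = 25/46.

Consumer share = 21/46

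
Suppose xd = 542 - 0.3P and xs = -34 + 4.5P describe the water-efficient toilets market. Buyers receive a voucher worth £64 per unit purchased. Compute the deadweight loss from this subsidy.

Pre-subsidy: 542 - 0.3P = -34 + 4.5P gives P* = 120, x* = 506.
With the rebate, buyers effectively pay Pb = Ps − 64, where Ps is the price sellers receive.
Demand in terms of Ps becomes xd = 542 − 0.3(Ps − 64) = 561.2 - 0.3Ps. Setting this equal to supply: 561.2 - 0.3Ps = -34 + 4.5Ps, so Ps = 124.
Buyers pay Pb = 124 − 64 = 60; x' = -34 + 4.5·124 = 524.
The subsidy expands output by 524 − 506 = 18 past the efficient level; on those units the gap between marginal cost and willingness to pay runs from 0 up to 64.
DWL = ½ × 64 × 18 = 576.

Deadweight loss = £576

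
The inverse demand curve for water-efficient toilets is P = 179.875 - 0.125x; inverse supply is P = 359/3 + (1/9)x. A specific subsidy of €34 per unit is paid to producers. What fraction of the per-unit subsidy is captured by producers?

Producer share = 8/17

Pre-subsidy: 179.875 - 0.125x = 359/3 + (1/9)x gives x* = 255 and P* = 148.
With the subsidy, sellers receive Ps = Pb + 34 for each unit, where Pb is the price buyers pay.
On the curves, Pb = 179.875 - 0.125x and Ps = 359/3 + (1/9)x; the wedge Ps − Pb = 34 gives 359/3 + (1/9)x − (179.875 - 0.125x) = 34, so x' = 399.
Then Pb = 179.875 − 0.125·399 = 130 and Ps = 359/3 + (1/9)·399 = 164.
Buyers' price falls by P* − Pb = 148 − 130 = 18; sellers' price rises by Ps − P* = 164 − 148 = 16.
So producers capture 16/34 = 8/17 of each unit of subsidy.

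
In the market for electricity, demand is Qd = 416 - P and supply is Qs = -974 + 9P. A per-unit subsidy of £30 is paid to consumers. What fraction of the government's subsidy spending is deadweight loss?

DWL / government spending = 27/608

Pre-subsidy: 416 - P = -974 + 9P gives P* = 139, Q* = 277.
With the rebate, buyers effectively pay Pb = Ps − 30, where Ps is the price sellers receive.
Demand in terms of Ps becomes Qd = 416 − 1(Ps − 30) = 446 - Ps. Setting this equal to supply: 446 - Ps = -974 + 9Ps, so Ps = 142.
Buyers pay Pb = 142 − 30 = 112; Q' = -974 + 9·142 = 304.
ΔCS = ½(277 + 304)(139 − 112) = 7843.5; ΔPS = ½(277 + 304)(142 − 139) = 871.5.
Government spending = 30 × 304 = 9120.
DWL = ½ × 30 × (304 − 277) = 405; fraction = 405 / 9120 = 27/608.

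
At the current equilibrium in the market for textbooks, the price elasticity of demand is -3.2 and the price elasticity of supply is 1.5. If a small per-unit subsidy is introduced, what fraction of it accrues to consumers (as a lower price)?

Consumer share = 15/47

For a small subsidy around the equilibrium, the benefit split depends on the relative slopes, which at a point are proportional to the elasticities.
Buyer share = εs/(εs + |εd|) = 1.5/(1.5 + 3.2) = 15/47; seller share = |εd|/(εs + |εd|) = 32/47.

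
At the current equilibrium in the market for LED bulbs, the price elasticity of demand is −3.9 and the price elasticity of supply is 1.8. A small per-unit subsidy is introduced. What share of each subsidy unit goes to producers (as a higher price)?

For a small subsidy around the equilibrium, the benefit split depends on the relative slopes, which at a point are proportional to the elasticities.
Buyer share = εs/(εs + |εd|) = 1.8/(1.8 + 3.9) = 6/19; seller share = |εd|/(εs + |εd|) = 13/19.
So producers capture 13/19 of the subsidy.

Producer share = 13/19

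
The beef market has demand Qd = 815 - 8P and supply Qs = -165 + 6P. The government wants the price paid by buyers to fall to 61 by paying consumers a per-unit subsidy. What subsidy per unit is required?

Required subsidy s = 21 per unit

At a buyer price of 61, quantity demanded is 815 − 8·61 = 327.
Sellers supply 327 only when they receive Ps with -165 + 6·Ps = 327, i.e. Ps = 82.
s = Ps − Pb = 82 − 61 = 21.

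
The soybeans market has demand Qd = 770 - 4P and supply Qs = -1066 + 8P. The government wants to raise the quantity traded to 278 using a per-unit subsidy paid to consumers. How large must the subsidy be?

Required subsidy s = 45 per unit

At Q = 278, invert demand for the buyer price: Pb = (770 − 278)/4 = 123; invert supply for the seller price: Ps = (278 − (-1066))/8 = 168.
The subsidy must fill the gap: s = Ps − Pb = 168 − 123 = 45.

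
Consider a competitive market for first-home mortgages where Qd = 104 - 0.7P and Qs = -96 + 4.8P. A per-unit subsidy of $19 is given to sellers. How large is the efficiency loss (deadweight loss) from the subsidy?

Deadweight loss = 30324/275

Pre-subsidy: 104 - 0.7P = -96 + 4.8P gives P* = 400/11, Q* = 864/11.
With the subsidy, sellers receive Ps = Pb + 19 for each unit, where Pb is the price buyers pay.
Supply in terms of Pb becomes Qs = -96 + 4.8(Pb + 19) = -4.8 + 4.8Pb. Setting this equal to demand: 104 - 0.7Pb = -4.8 + 4.8Pb, so Pb = 1088/55.
Sellers receive Ps = 1088/55 + 19 = 2133/55; Q' = 104 − 0.7·(1088/55) = 24792/275.
The subsidy expands output by 24792/275 − 864/11 = 3192/275 past the efficient level; on those units the gap between marginal cost and willingness to pay runs from 0 up to 19.
DWL = ½ × 19 × 3192/275 = 30324/275.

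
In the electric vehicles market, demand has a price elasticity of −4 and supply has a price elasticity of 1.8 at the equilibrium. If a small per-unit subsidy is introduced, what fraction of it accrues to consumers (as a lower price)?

For a small subsidy around the equilibrium, the benefit split depends on the relative slopes, which at a point are proportional to the elasticities.
Buyer share = εs/(εs + |εd|) = 1.8/(1.8 + 4) = 9/29; seller share = |εd|/(εs + |εd|) = 20/29.

Consumer share = 9/29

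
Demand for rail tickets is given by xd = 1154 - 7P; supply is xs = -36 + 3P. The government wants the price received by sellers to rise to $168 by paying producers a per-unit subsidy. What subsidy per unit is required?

Required subsidy s = $70 per unit

At a seller price of 168, quantity supplied is -36 + 3·168 = 468.
Buyers absorb 468 only when they pay Pb with 1154 − 7·Pb = 468, i.e. Pb = 98.
s = Ps − Pb = 168 − 98 = 70.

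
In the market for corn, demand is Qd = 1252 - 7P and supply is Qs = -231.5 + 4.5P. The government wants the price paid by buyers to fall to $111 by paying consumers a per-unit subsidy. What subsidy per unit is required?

At a buyer price of 111, quantity demanded is 1252 − 7·111 = 475.
Sellers supply 475 only when they receive Ps with -231.5 + 4.5·Ps = 475, i.e. Ps = 157.
s = Ps − Pb = 157 − 111 = 46.

Required subsidy s = $46 per unit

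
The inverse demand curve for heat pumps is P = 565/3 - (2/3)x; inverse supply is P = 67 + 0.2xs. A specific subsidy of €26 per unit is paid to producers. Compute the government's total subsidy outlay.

Government cost = €4420

Pre-subsidy: 565/3 - (2/3)x = 67 + 0.2x gives x* = 140 and P* = 95.
With the subsidy, sellers receive Ps = Pb + 26 for each unit, where Pb is the price buyers pay.
On the curves, Pb = 565/3 - (2/3)x and Ps = 67 + 0.2x; the wedge Ps − Pb = 26 gives 67 + 0.2x − (565/3 - (2/3)x) = 26, so x' = 170.
Then Pb = 565/3 − (2/3)·170 = 75 and Ps = 67 + 0.2·170 = 101.
Government outlay = subsidy × quantity = 26 × 170 = 4420.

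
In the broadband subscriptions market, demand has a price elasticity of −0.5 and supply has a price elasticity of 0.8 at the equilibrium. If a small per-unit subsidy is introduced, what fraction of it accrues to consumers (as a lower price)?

Consumer share = 8/13

For a small subsidy around the equilibrium, the benefit split depends on the relative slopes, which at a point are proportional to the elasticities.
Buyer share = εs/(εs + |εd|) = 0.8/(0.8 + 0.5) = 8/13; seller share = |εd|/(εs + |εd|) = 5/13.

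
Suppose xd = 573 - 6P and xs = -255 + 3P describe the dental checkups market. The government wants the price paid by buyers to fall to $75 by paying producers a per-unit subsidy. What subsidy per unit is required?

At a buyer price of 75, quantity demanded is 573 − 6·75 = 123.
Sellers supply 123 only when they receive Ps with -255 + 3·Ps = 123, i.e. Ps = 126.
s = Ps − Pb = 126 − 75 = 51.

Required subsidy s = $51 per unit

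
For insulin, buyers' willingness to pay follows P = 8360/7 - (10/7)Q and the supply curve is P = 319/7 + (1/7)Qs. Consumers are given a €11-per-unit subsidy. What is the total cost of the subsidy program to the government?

Government cost = €8118

Pre-subsidy: 8360/7 - (10/7)Q = 319/7 + (1/7)Q gives Q* = 731 and P* = 150.
With the rebate, buyers effectively pay Pb = Ps − 11, where Ps is the price sellers receive.
On the curves, Pb = 8360/7 - (10/7)Q and Ps = 319/7 + (1/7)Q; the wedge Ps − Pb = 11 gives 319/7 + (1/7)Q − (8360/7 - (10/7)Q) = 11, so Q' = 738.
Then Pb = 8360/7 − (10/7)·738 = 140 and Ps = 319/7 + (1/7)·738 = 151.
Government outlay = subsidy × quantity = 11 × 738 = 8118.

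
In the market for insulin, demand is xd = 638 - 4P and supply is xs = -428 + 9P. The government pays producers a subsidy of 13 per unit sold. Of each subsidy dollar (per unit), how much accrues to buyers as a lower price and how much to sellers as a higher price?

Buyers gain 9 per unit; sellers gain 4 per unit

Pre-subsidy: 638 - 4P = -428 + 9P gives P* = 82, x* = 310.
With the subsidy, sellers receive Ps = Pb + 13 for each unit, where Pb is the price buyers pay.
Supply in terms of Pb becomes xs = -428 + 9(Pb + 13) = -311 + 9Pb. Setting this equal to demand: 638 - 4Pb = -311 + 9Pb, so Pb = 73.
Sellers receive Ps = 73 + 13 = 86; x' = 638 − 4·73 = 346.
Buyers' price falls by P* − Pb = 82 − 73 = 9; sellers' price rises by Ps − P* = 86 − 82 = 4.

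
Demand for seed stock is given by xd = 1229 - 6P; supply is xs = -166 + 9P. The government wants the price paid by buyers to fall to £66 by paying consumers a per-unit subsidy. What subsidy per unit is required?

Required subsidy s = £45 per unit

At a buyer price of 66, quantity demanded is 1229 − 6·66 = 833.
Sellers supply 833 only when they receive Ps with -166 + 9·Ps = 833, i.e. Ps = 111.
s = Ps − Pb = 111 − 66 = 45.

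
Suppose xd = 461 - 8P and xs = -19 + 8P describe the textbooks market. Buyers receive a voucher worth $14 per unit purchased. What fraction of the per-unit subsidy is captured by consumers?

Pre-subsidy: 461 - 8P = -19 + 8P gives P* = 30, x* = 221.
With the rebate, buyers effectively pay Pb = Ps − 14, where Ps is the price sellers receive.
Demand in terms of Ps becomes xd = 461 − 8(Ps − 14) = 573 - 8Ps. Setting this equal to supply: 573 - 8Ps = -19 + 8Ps, so Ps = 37.
Buyers pay Pb = 37 − 14 = 23; x' = -19 + 8·37 = 277.
Buyers' price falls by P* − Pb = 30 − 23 = 7; sellers' price rises by Ps − P* = 37 − 30 = 7.
So consumers capture 7/14 = 0.5 of each unit of subsidy.

Consumer share = 0.5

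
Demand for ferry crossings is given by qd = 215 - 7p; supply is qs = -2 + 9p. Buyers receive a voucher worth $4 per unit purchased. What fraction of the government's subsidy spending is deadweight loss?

DWL / government spending = 126/2173

Pre-subsidy: 215 - 7p = -2 + 9p gives p* = 13.5625, q* = 120.0625.
With the rebate, buyers effectively pay pb = ps − 4, where ps is the price sellers receive.
Demand in terms of ps becomes qd = 215 − 7(ps − 4) = 243 - 7ps. Setting this equal to supply: 243 - 7ps = -2 + 9ps, so ps = 15.3125.
Buyers pay pb = 15.3125 − 4 = 11.3125; q' = -2 + 9·15.3125 = 135.8125.
ΔCS = ½(120.0625 + 135.8125)(13.5625 − 11.3125) = 287.859375; ΔPS = ½(120.0625 + 135.8125)(15.3125 − 13.5625) = 223.890625.
Government spending = 4 × 135.8125 = 543.25.
DWL = ½ × 4 × (135.8125 − 120.0625) = 31.5; fraction = 31.5 / 543.25 = 126/2173.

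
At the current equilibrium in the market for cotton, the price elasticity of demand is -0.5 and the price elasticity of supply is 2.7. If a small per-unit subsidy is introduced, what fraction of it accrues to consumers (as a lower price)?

For a small subsidy around the equilibrium, the benefit split depends on the relative slopes, which at a point are proportional to the elasticities.
Buyer share = εs/(εs + |εd|) = 2.7/(2.7 + 0.5) = 0.84375; seller share = |εd|/(εs + |εd|) = 0.15625.

Consumer share = 0.84375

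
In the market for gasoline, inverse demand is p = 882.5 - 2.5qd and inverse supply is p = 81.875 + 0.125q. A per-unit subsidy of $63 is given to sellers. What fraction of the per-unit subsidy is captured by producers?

Producer share = 1/21

Pre-subsidy: 882.5 - 2.5q = 81.875 + 0.125q gives q* = 305 and p* = 120.
With the subsidy, sellers receive ps = pb + 63 for each unit, where pb is the price buyers pay.
On the curves, pb = 882.5 - 2.5q and ps = 81.875 + 0.125q; the wedge ps − pb = 63 gives 81.875 + 0.125q − (882.5 - 2.5q) = 63, so q' = 329.
Then pb = 882.5 − 2.5·329 = 60 and ps = 81.875 + 0.125·329 = 123.
Buyers' price falls by p* − pb = 120 − 60 = 60; sellers' price rises by ps − p* = 123 − 120 = 3.
So producers capture 3/63 = 1/21 of each unit of subsidy.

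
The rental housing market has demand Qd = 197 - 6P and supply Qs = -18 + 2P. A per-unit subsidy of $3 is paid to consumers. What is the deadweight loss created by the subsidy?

Deadweight loss = $6.75

Pre-subsidy: 197 - 6P = -18 + 2P gives P* = 26.875, Q* = 35.75.
With the rebate, buyers effectively pay Pb = Ps − 3, where Ps is the price sellers receive.
Demand in terms of Ps becomes Qd = 197 − 6(Ps − 3) = 215 - 6Ps. Setting this equal to supply: 215 - 6Ps = -18 + 2Ps, so Ps = 29.125.
Buyers pay Pb = 29.125 − 3 = 26.125; Q' = -18 + 2·29.125 = 40.25.
The subsidy expands output by 40.25 − 35.75 = 4.5 past the efficient level; on those units the gap between marginal cost and willingness to pay runs from 0 up to 3.
DWL = ½ × 3 × 4.5 = 6.75.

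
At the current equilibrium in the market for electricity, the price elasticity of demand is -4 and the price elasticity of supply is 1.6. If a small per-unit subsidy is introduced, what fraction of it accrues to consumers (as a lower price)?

For a small subsidy around the equilibrium, the benefit split depends on the relative slopes, which at a point are proportional to the elasticities.
Buyer share = εs/(εs + |εd|) = 1.6/(1.6 + 4) = 2/7; seller share = |εd|/(εs + |εd|) = 5/7.

Consumer share = 2/7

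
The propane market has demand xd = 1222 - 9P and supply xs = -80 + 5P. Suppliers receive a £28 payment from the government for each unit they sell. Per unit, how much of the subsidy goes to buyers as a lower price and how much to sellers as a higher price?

Pre-subsidy: 1222 - 9P = -80 + 5P gives P* = 93, x* = 385.
With the subsidy, sellers receive Ps = Pb + 28 for each unit, where Pb is the price buyers pay.
Supply in terms of Pb becomes xs = -80 + 5(Pb + 28) = 60 + 5Pb. Setting this equal to demand: 1222 - 9Pb = 60 + 5Pb, so Pb = 83.
Sellers receive Ps = 83 + 28 = 111; x' = 1222 − 9·83 = 475.
Buyers' price falls by P* − Pb = 93 − 83 = 10; sellers' price rises by Ps − P* = 111 − 93 = 18.

Buyers gain £10 per unit; sellers gain £18 per unit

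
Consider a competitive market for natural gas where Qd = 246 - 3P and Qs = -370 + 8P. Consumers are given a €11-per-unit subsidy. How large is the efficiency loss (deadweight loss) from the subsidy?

Deadweight loss = €132

Pre-subsidy: 246 - 3P = -370 + 8P gives P* = 56, Q* = 78.
With the rebate, buyers effectively pay Pb = Ps − 11, where Ps is the price sellers receive.
Demand in terms of Ps becomes Qd = 246 − 3(Ps − 11) = 279 - 3Ps. Setting this equal to supply: 279 - 3Ps = -370 + 8Ps, so Ps = 59.
Buyers pay Pb = 59 − 11 = 48; Q' = -370 + 8·59 = 102.
The subsidy expands output by 102 − 78 = 24 past the efficient level; on those units the gap between marginal cost and willingness to pay runs from 0 up to 11.
DWL = ½ × 11 × 24 = 132.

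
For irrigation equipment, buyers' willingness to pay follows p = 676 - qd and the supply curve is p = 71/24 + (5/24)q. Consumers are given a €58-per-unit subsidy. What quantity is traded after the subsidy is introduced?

q' = 605

Pre-subsidy: 676 - q = 71/24 + (5/24)q gives q* = 557 and p* = 119.
With the rebate, buyers effectively pay pb = ps − 58, where ps is the price sellers receive.
On the curves, pb = 676 - q and ps = 71/24 + (5/24)q; the wedge ps − pb = 58 gives 71/24 + (5/24)q − (676 - q) = 58, so q' = 605.
Then pb = 676 − 1·605 = 71 and ps = 71/24 + (5/24)·605 = 129.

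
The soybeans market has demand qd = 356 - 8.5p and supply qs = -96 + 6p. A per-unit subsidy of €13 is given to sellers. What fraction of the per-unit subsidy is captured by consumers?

Pre-subsidy: 356 - 8.5p = -96 + 6p gives p* = 904/29, q* = 2640/29.
With the subsidy, sellers receive ps = pb + 13 for each unit, where pb is the price buyers pay.
Supply in terms of pb becomes qs = -96 + 6(pb + 13) = -18 + 6pb. Setting this equal to demand: 356 - 8.5pb = -18 + 6pb, so pb = 748/29.
Sellers receive ps = 748/29 + 13 = 1125/29; q' = 356 − 8.5·(748/29) = 3966/29.
Buyers' price falls by p* − pb = 904/29 − 748/29 = 156/29; sellers' price rises by ps − p* = 1125/29 − 904/29 = 221/29.
So consumers capture (156/29)/13 = 12/29 of each unit of subsidy.

Consumer share = 12/29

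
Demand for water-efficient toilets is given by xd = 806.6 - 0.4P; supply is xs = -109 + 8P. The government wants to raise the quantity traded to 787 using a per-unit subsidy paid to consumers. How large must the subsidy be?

Required subsidy s = 63 per unit

At x = 787, invert demand for the buyer price: Pb = (806.6 − 787)/0.4 = 49; invert supply for the seller price: Ps = (787 − (-109))/8 = 112.
The subsidy must fill the gap: s = Ps − Pb = 112 − 49 = 63.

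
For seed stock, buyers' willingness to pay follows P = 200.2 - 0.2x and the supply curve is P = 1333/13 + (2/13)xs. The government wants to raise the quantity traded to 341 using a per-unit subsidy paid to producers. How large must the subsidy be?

Required subsidy s = 23 per unit

At x = 341, from the demand curve buyers pay Pb = 200.2 − 0.2·341 = 132; from the supply curve sellers need Ps = 1333/13 + (2/13)·341 = 155.
The subsidy must fill the gap: s = Ps − Pb = 155 − 132 = 23.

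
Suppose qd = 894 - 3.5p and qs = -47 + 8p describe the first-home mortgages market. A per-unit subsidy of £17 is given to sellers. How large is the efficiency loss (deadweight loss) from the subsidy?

Pre-subsidy: 894 - 3.5p = -47 + 8p gives p* = 1882/23, q* = 13975/23.
With the subsidy, sellers receive ps = pb + 17 for each unit, where pb is the price buyers pay.
Supply in terms of pb becomes qs = -47 + 8(pb + 17) = 89 + 8pb. Setting this equal to demand: 894 - 3.5pb = 89 + 8pb, so pb = 70.
Sellers receive ps = 70 + 17 = 87; q' = 894 − 3.5·70 = 649.
The subsidy expands output by 649 − 13975/23 = 952/23 past the efficient level; on those units the gap between marginal cost and willingness to pay runs from 0 up to 17.
DWL = ½ × 17 × 952/23 = 8092/23.

Deadweight loss = 8092/23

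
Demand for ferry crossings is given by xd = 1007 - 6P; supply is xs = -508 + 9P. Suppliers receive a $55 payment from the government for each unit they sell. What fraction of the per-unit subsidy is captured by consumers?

Pre-subsidy: 1007 - 6P = -508 + 9P gives P* = 101, x* = 401.
With the subsidy, sellers receive Ps = Pb + 55 for each unit, where Pb is the price buyers pay.
Supply in terms of Pb becomes xs = -508 + 9(Pb + 55) = -13 + 9Pb. Setting this equal to demand: 1007 - 6Pb = -13 + 9Pb, so Pb = 68.
Sellers receive Ps = 68 + 55 = 123; x' = 1007 − 6·68 = 599.
Buyers' price falls by P* − Pb = 101 − 68 = 33; sellers' price rises by Ps − P* = 123 − 101 = 22.
So consumers capture 33/55 = 0.6 of each unit of subsidy.

Consumer share = 0.6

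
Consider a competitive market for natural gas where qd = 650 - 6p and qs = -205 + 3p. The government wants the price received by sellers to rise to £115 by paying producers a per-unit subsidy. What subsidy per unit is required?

Required subsidy s = £30 per unit

At a seller price of 115, quantity supplied is -205 + 3·115 = 140.
Buyers absorb 140 only when they pay pb with 650 − 6·pb = 140, i.e. pb = 85.
s = ps − pb = 115 − 85 = 30.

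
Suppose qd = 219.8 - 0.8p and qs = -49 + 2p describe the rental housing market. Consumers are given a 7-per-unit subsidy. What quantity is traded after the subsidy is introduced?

Pre-subsidy: 219.8 - 0.8p = -49 + 2p gives p* = 96, q* = 143.
With the rebate, buyers effectively pay pb = ps − 7, where ps is the price sellers receive.
Demand in terms of ps becomes qd = 219.8 − 0.8(ps − 7) = 225.4 - 0.8ps. Setting this equal to supply: 225.4 - 0.8ps = -49 + 2ps, so ps = 98.
Buyers pay pb = 98 − 7 = 91; q' = -49 + 2·98 = 147.

q' = 147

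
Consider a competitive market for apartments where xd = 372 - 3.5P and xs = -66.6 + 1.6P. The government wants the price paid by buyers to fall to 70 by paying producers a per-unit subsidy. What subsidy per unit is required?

Required subsidy s = 51 per unit

At a buyer price of 70, quantity demanded is 372 − 3.5·70 = 127.
Sellers supply 127 only when they receive Ps with -66.6 + 1.6·Ps = 127, i.e. Ps = 121.
s = Ps − Pb = 121 − 70 = 51.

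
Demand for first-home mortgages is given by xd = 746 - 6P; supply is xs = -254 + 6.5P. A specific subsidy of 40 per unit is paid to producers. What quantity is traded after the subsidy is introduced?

Pre-subsidy: 746 - 6P = -254 + 6.5P gives P* = 80, x* = 266.
With the subsidy, sellers receive Ps = Pb + 40 for each unit, where Pb is the price buyers pay.
Supply in terms of Pb becomes xs = -254 + 6.5(Pb + 40) = 6 + 6.5Pb. Setting this equal to demand: 746 - 6Pb = 6 + 6.5Pb, so Pb = 59.2.
Sellers receive Ps = 59.2 + 40 = 99.2; x' = 746 − 6·59.2 = 390.8.

x' = 390.8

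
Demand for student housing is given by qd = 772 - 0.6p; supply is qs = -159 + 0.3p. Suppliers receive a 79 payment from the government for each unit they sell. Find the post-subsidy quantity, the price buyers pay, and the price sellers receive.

Pre-subsidy: 772 - 0.6p = -159 + 0.3p gives p* = 9310/9, q* = 454/3.
With the subsidy, sellers receive ps = pb + 79 for each unit, where pb is the price buyers pay.
Supply in terms of pb becomes qs = -159 + 0.3(pb + 79) = -135.3 + 0.3pb. Setting this equal to demand: 772 - 0.6pb = -135.3 + 0.3pb, so pb = 9073/9.
Sellers receive ps = 9073/9 + 79 = 9784/9; q' = 772 − 0.6·(9073/9) = 2507/15.

q' = 2507/15; buyers pay 9073/9; sellers receive 9784/9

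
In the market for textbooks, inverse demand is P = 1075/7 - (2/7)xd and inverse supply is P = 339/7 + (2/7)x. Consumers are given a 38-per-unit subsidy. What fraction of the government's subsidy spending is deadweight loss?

Pre-subsidy: 1075/7 - (2/7)x = 339/7 + (2/7)x gives x* = 184 and P* = 101.
With the rebate, buyers effectively pay Pb = Ps − 38, where Ps is the price sellers receive.
On the curves, Pb = 1075/7 - (2/7)x and Ps = 339/7 + (2/7)x; the wedge Ps − Pb = 38 gives 339/7 + (2/7)x − (1075/7 - (2/7)x) = 38, so x' = 250.5.
Then Pb = 1075/7 − (2/7)·250.5 = 82 and Ps = 339/7 + (2/7)·250.5 = 120.
ΔCS = ½(184 + 250.5)(101 − 82) = 4127.75; ΔPS = ½(184 + 250.5)(120 − 101) = 4127.75.
Government spending = 38 × 250.5 = 9519.
DWL = ½ × 38 × (250.5 − 184) = 1263.5; fraction = 1263.5 / 9519 = 133/1002.

DWL / government spending = 133/1002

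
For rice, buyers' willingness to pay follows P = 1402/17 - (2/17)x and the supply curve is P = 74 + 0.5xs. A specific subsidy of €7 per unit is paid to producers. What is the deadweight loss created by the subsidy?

Pre-subsidy: 1402/17 - (2/17)x = 74 + 0.5x gives x* = 96/7 and P* = 566/7.
With the subsidy, sellers receive Ps = Pb + 7 for each unit, where Pb is the price buyers pay.
On the curves, Pb = 1402/17 - (2/17)x and Ps = 74 + 0.5x; the wedge Ps − Pb = 7 gives 74 + 0.5x − (1402/17 - (2/17)x) = 7, so x' = 526/21.
Then Pb = 1402/17 − (2/17)·(526/21) = 1670/21 and Ps = 74 + 0.5·(526/21) = 1817/21.
The subsidy expands output by 526/21 − 96/7 = 34/3 past the efficient level; on those units the gap between marginal cost and willingness to pay runs from 0 up to 7.
DWL = ½ × 7 × 34/3 = 119/3.

Deadweight loss = 119/3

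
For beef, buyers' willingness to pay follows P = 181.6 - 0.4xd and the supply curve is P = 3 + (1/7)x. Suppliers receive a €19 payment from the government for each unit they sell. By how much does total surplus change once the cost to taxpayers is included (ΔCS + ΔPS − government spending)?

Net change in total surplus = -€332.5

Pre-subsidy: 181.6 - 0.4x = 3 + (1/7)x gives x* = 329 and P* = 50.
With the subsidy, sellers receive Ps = Pb + 19 for each unit, where Pb is the price buyers pay.
On the curves, Pb = 181.6 - 0.4x and Ps = 3 + (1/7)x; the wedge Ps − Pb = 19 gives 3 + (1/7)x − (181.6 - 0.4x) = 19, so x' = 364.
Then Pb = 181.6 − 0.4·364 = 36 and Ps = 3 + (1/7)·364 = 55.
ΔCS = ½(329 + 364)(50 − 36) = 4851; ΔPS = ½(329 + 364)(55 − 50) = 1732.5.
Government spending = 19 × 364 = 6916.
Net change = 4851 + 1732.5 − 6916 = -332.5. The loss equals the DWL triangle ½·19·35.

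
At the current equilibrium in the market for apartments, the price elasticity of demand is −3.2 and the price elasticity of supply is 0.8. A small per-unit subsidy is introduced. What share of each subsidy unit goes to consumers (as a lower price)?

Consumer share = 0.2

For a small subsidy around the equilibrium, the benefit split depends on the relative slopes, which at a point are proportional to the elasticities.
Buyer share = εs/(εs + |εd|) = 0.8/(0.8 + 3.2) = 0.2; seller share = |εd|/(εs + |εd|) = 0.8.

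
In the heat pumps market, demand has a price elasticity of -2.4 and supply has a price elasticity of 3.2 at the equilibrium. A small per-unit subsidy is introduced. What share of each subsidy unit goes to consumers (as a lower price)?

For a small subsidy around the equilibrium, the benefit split depends on the relative slopes, which at a point are proportional to the elasticities.
Buyer share = εs/(εs + |εd|) = 3.2/(3.2 + 2.4) = 4/7; seller share = |εd|/(εs + |εd|) = 3/7.

Consumer share = 4/7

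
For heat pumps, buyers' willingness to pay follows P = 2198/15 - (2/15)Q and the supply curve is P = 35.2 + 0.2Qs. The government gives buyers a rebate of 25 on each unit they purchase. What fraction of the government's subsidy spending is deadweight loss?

Pre-subsidy: 2198/15 - (2/15)Q = 35.2 + 0.2Q gives Q* = 334 and P* = 102.
With the rebate, buyers effectively pay Pb = Ps − 25, where Ps is the price sellers receive.
On the curves, Pb = 2198/15 - (2/15)Q and Ps = 35.2 + 0.2Q; the wedge Ps − Pb = 25 gives 35.2 + 0.2Q − (2198/15 - (2/15)Q) = 25, so Q' = 409.
Then Pb = 2198/15 − (2/15)·409 = 92 and Ps = 35.2 + 0.2·409 = 117.
ΔCS = ½(334 + 409)(102 − 92) = 3715; ΔPS = ½(334 + 409)(117 − 102) = 5572.5.
Government spending = 25 × 409 = 10225.
DWL = ½ × 25 × (409 − 334) = 937.5; fraction = 937.5 / 10225 = 75/818.

DWL / government spending = 75/818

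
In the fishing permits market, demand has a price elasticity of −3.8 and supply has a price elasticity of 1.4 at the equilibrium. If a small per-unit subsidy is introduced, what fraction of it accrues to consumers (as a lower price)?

For a small subsidy around the equilibrium, the benefit split depends on the relative slopes, which at a point are proportional to the elasticities.
Buyer share = εs/(εs + |εd|) = 1.4/(1.4 + 3.8) = 7/26; seller share = |εd|/(εs + |εd|) = 19/26.

Consumer share = 7/26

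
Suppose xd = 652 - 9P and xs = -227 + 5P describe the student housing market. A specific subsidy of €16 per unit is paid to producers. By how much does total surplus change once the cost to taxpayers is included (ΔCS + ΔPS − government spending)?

Pre-subsidy: 652 - 9P = -227 + 5P gives P* = 879/14, x* = 1217/14.
With the subsidy, sellers receive Ps = Pb + 16 for each unit, where Pb is the price buyers pay.
Supply in terms of Pb becomes xs = -227 + 5(Pb + 16) = -147 + 5Pb. Setting this equal to demand: 652 - 9Pb = -147 + 5Pb, so Pb = 799/14.
Sellers receive Ps = 799/14 + 16 = 1023/14; x' = 652 − 9·(799/14) = 1937/14.
ΔCS = ½(1217/14 + 1937/14)(879/14 − 799/14) = 31540/49; ΔPS = ½(1217/14 + 1937/14)(1023/14 − 879/14) = 56772/49.
Government spending = 16 × 1937/14 = 15496/7.
Net change = 31540/49 + 56772/49 − 15496/7 = -2880/7. The loss equals the DWL triangle ½·16·360/7.

Net change in total surplus = -2880/7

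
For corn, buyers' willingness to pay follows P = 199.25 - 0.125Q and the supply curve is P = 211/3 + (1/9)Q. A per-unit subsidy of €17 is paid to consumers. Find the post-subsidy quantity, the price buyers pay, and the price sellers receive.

Q' = 618; buyers pay €122; sellers receive €139

Pre-subsidy: 199.25 - 0.125Q = 211/3 + (1/9)Q gives Q* = 546 and P* = 131.
With the rebate, buyers effectively pay Pb = Ps − 17, where Ps is the price sellers receive.
On the curves, Pb = 199.25 - 0.125Q and Ps = 211/3 + (1/9)Q; the wedge Ps − Pb = 17 gives 211/3 + (1/9)Q − (199.25 - 0.125Q) = 17, so Q' = 618.
Then Pb = 199.25 − 0.125·618 = 122 and Ps = 211/3 + (1/9)·618 = 139.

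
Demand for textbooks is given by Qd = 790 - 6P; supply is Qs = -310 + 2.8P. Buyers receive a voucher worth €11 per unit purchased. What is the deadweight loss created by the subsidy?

Deadweight loss = €115.5

Pre-subsidy: 790 - 6P = -310 + 2.8P gives P* = 125, Q* = 40.
With the rebate, buyers effectively pay Pb = Ps − 11, where Ps is the price sellers receive.
Demand in terms of Ps becomes Qd = 790 − 6(Ps − 11) = 856 - 6Ps. Setting this equal to supply: 856 - 6Ps = -310 + 2.8Ps, so Ps = 132.5.
Buyers pay Pb = 132.5 − 11 = 121.5; Q' = -310 + 2.8·132.5 = 61.
The subsidy expands output by 61 − 40 = 21 past the efficient level; on those units the gap between marginal cost and willingness to pay runs from 0 up to 11.
DWL = ½ × 11 × 21 = 115.5.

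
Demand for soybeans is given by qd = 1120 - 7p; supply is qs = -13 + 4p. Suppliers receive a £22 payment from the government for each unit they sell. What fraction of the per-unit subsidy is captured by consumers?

Consumer share = 4/11

Pre-subsidy: 1120 - 7p = -13 + 4p gives p* = 103, q* = 399.
With the subsidy, sellers receive ps = pb + 22 for each unit, where pb is the price buyers pay.
Supply in terms of pb becomes qs = -13 + 4(pb + 22) = 75 + 4pb. Setting this equal to demand: 1120 - 7pb = 75 + 4pb, so pb = 95.
Sellers receive ps = 95 + 22 = 117; q' = 1120 − 7·95 = 455.
Buyers' price falls by p* − pb = 103 − 95 = 8; sellers' price rises by ps − p* = 117 − 103 = 14.
So consumers capture 8/22 = 4/11 of each unit of subsidy.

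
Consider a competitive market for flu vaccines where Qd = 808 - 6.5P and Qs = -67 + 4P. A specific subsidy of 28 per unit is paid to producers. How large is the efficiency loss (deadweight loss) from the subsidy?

Pre-subsidy: 808 - 6.5P = -67 + 4P gives P* = 250/3, Q* = 799/3.
With the subsidy, sellers receive Ps = Pb + 28 for each unit, where Pb is the price buyers pay.
Supply in terms of Pb becomes Qs = -67 + 4(Pb + 28) = 45 + 4Pb. Setting this equal to demand: 808 - 6.5Pb = 45 + 4Pb, so Pb = 218/3.
Sellers receive Ps = 218/3 + 28 = 302/3; Q' = 808 − 6.5·(218/3) = 1007/3.
The subsidy expands output by 1007/3 − 799/3 = 208/3 past the efficient level; on those units the gap between marginal cost and willingness to pay runs from 0 up to 28.
DWL = ½ × 28 × 208/3 = 2912/3.

Deadweight loss = 2912/3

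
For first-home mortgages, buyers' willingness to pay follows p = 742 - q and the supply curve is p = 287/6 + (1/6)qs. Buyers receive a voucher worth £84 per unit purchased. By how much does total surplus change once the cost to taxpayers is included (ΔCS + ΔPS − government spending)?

Net change in total surplus = -£3024

Pre-subsidy: 742 - q = 287/6 + (1/6)q gives q* = 595 and p* = 147.
With the rebate, buyers effectively pay pb = ps − 84, where ps is the price sellers receive.
On the curves, pb = 742 - q and ps = 287/6 + (1/6)q; the wedge ps − pb = 84 gives 287/6 + (1/6)q − (742 - q) = 84, so q' = 667.
Then pb = 742 − 1·667 = 75 and ps = 287/6 + (1/6)·667 = 159.
ΔCS = ½(595 + 667)(147 − 75) = 45432; ΔPS = ½(595 + 667)(159 − 147) = 7572.
Government spending = 84 × 667 = 56028.
Net change = 45432 + 7572 − 56028 = -3024. The loss equals the DWL triangle ½·84·72.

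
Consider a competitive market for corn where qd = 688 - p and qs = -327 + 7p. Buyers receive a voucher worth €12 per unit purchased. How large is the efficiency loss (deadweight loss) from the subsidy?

Pre-subsidy: 688 - p = -327 + 7p gives p* = 126.875, q* = 561.125.
With the rebate, buyers effectively pay pb = ps − 12, where ps is the price sellers receive.
Demand in terms of ps becomes qd = 688 − 1(ps − 12) = 700 - ps. Setting this equal to supply: 700 - ps = -327 + 7ps, so ps = 128.375.
Buyers pay pb = 128.375 − 12 = 116.375; q' = -327 + 7·128.375 = 571.625.
The subsidy expands output by 571.625 − 561.125 = 10.5 past the efficient level; on those units the gap between marginal cost and willingness to pay runs from 0 up to 12.
DWL = ½ × 12 × 10.5 = 63.

Deadweight loss = €63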